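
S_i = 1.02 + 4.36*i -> [1.02, 5.38, 9.74, 14.1, 18.46]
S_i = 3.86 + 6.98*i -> [3.86, 10.84, 17.82, 24.8, 31.78]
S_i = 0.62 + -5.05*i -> [0.62, -4.43, -9.48, -14.53, -19.58]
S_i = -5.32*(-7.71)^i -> [-5.32, 41.02, -316.24, 2438.23, -18798.76]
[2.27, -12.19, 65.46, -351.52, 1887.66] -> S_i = 2.27*(-5.37)^i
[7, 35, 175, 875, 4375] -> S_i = 7*5^i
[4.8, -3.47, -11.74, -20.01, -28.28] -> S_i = 4.80 + -8.27*i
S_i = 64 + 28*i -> [64, 92, 120, 148, 176]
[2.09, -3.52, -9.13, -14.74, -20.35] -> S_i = 2.09 + -5.61*i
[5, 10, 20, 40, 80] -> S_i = 5*2^i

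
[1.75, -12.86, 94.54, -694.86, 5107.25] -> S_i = 1.75*(-7.35)^i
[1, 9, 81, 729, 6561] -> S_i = 1*9^i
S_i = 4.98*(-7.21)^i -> [4.98, -35.91, 258.88, -1866.53, 13457.69]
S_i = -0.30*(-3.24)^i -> [-0.3, 0.97, -3.15, 10.2, -33.06]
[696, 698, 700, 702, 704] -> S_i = 696 + 2*i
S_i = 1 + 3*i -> [1, 4, 7, 10, 13]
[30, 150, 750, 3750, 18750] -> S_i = 30*5^i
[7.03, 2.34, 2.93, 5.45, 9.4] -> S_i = Random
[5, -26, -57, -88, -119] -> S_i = 5 + -31*i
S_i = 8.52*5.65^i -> [8.52, 48.14, 271.98, 1536.69, 8682.27]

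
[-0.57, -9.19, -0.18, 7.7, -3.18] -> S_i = Random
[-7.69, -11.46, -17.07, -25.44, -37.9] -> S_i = -7.69*1.49^i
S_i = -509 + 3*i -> [-509, -506, -503, -500, -497]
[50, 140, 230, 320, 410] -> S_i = 50 + 90*i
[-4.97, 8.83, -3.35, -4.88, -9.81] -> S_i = Random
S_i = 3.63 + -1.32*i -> [3.63, 2.31, 0.99, -0.33, -1.65]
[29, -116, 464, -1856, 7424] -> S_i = 29*-4^i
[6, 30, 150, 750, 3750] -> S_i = 6*5^i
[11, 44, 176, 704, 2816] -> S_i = 11*4^i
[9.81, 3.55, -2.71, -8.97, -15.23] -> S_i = 9.81 + -6.26*i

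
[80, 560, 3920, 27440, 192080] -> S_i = 80*7^i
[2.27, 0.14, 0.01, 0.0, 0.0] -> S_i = 2.27*0.06^i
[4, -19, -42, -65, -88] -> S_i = 4 + -23*i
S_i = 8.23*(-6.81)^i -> [8.23, -56.05, 381.68, -2599.21, 17700.61]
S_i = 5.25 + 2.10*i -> [5.25, 7.35, 9.45, 11.55, 13.65]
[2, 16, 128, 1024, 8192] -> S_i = 2*8^i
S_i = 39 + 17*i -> [39, 56, 73, 90, 107]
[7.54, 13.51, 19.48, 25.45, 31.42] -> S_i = 7.54 + 5.97*i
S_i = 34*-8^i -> [34, -272, 2176, -17408, 139264]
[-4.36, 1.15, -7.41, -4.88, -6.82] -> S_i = Random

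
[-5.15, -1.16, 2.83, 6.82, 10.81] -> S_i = -5.15 + 3.99*i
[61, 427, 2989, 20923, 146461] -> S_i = 61*7^i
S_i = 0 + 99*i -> [0, 99, 198, 297, 396]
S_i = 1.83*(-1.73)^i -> [1.83, -3.17, 5.48, -9.48, 16.39]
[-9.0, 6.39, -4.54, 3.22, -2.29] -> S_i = -9.00*(-0.71)^i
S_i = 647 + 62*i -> [647, 709, 771, 833, 895]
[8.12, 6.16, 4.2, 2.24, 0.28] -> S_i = 8.12 + -1.96*i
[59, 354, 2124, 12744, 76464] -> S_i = 59*6^i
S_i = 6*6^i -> [6, 36, 216, 1296, 7776]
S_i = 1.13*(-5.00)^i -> [1.13, -5.65, 28.25, -141.25, 706.25]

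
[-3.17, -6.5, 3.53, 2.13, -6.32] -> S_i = Random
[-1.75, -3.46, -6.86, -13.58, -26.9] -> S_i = -1.75*1.98^i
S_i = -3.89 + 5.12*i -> [-3.89, 1.23, 6.35, 11.47, 16.59]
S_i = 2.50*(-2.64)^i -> [2.5, -6.6, 17.42, -46.0, 121.44]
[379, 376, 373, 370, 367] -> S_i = 379 + -3*i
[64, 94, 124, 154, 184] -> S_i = 64 + 30*i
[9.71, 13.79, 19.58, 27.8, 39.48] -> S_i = 9.71*1.42^i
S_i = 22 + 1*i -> [22, 23, 24, 25, 26]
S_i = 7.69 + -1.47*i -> [7.69, 6.22, 4.75, 3.28, 1.81]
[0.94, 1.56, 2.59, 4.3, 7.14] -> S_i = 0.94*1.66^i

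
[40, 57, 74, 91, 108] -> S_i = 40 + 17*i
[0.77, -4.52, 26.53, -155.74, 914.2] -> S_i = 0.77*(-5.87)^i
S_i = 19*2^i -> [19, 38, 76, 152, 304]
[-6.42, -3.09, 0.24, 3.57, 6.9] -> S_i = -6.42 + 3.33*i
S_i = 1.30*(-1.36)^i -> [1.3, -1.77, 2.4, -3.27, 4.45]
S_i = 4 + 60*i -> [4, 64, 124, 184, 244]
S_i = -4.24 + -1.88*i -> [-4.24, -6.12, -8.0, -9.88, -11.76]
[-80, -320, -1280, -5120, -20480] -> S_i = -80*4^i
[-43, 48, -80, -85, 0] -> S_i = Random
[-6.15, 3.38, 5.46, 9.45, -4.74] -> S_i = Random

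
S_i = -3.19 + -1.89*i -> [-3.19, -5.08, -6.97, -8.86, -10.75]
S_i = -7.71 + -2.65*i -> [-7.71, -10.36, -13.01, -15.66, -18.31]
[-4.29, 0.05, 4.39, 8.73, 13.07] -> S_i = -4.29 + 4.34*i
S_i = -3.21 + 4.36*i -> [-3.21, 1.15, 5.51, 9.87, 14.23]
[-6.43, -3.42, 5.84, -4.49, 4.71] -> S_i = Random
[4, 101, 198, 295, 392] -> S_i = 4 + 97*i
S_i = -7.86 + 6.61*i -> [-7.86, -1.25, 5.36, 11.97, 18.58]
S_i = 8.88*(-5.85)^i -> [8.88, -51.95, 303.9, -1777.79, 10400.07]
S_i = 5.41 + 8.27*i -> [5.41, 13.68, 21.95, 30.22, 38.49]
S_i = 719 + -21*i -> [719, 698, 677, 656, 635]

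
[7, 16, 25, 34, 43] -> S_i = 7 + 9*i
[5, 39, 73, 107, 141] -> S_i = 5 + 34*i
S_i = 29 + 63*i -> [29, 92, 155, 218, 281]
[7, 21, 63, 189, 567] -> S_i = 7*3^i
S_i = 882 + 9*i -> [882, 891, 900, 909, 918]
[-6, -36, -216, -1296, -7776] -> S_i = -6*6^i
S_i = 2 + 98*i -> [2, 100, 198, 296, 394]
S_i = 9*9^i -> [9, 81, 729, 6561, 59049]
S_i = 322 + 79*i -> [322, 401, 480, 559, 638]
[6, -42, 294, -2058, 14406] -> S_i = 6*-7^i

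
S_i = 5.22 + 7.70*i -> [5.22, 12.92, 20.62, 28.32, 36.02]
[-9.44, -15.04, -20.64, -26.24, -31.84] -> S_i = -9.44 + -5.60*i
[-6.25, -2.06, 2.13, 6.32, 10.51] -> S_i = -6.25 + 4.19*i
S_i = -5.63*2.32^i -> [-5.63, -13.06, -30.3, -70.3, -163.1]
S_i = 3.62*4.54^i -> [3.62, 16.43, 74.61, 338.75, 1537.91]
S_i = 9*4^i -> [9, 36, 144, 576, 2304]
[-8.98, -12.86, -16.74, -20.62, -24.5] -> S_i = -8.98 + -3.88*i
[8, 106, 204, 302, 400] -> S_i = 8 + 98*i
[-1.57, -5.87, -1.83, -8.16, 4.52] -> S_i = Random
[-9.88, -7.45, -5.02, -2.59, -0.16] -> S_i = -9.88 + 2.43*i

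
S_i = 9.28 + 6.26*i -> [9.28, 15.54, 21.8, 28.06, 34.32]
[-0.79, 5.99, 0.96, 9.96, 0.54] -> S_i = Random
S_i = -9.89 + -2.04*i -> [-9.89, -11.93, -13.97, -16.01, -18.05]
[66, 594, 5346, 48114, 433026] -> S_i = 66*9^i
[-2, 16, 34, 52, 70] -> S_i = -2 + 18*i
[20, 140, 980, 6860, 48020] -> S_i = 20*7^i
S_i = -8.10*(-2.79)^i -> [-8.1, 22.6, -63.05, 175.91, -490.8]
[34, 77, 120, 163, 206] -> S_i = 34 + 43*i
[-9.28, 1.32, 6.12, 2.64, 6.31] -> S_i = Random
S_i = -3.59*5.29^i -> [-3.59, -18.99, -100.46, -531.45, -2811.36]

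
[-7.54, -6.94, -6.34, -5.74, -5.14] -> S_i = -7.54 + 0.60*i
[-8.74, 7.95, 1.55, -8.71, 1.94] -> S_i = Random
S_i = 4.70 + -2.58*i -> [4.7, 2.12, -0.46, -3.04, -5.62]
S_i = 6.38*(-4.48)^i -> [6.38, -28.58, 128.05, -573.66, 2570.0]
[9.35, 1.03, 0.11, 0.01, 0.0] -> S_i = 9.35*0.11^i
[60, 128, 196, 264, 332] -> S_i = 60 + 68*i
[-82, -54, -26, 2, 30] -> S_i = -82 + 28*i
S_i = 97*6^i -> [97, 582, 3492, 20952, 125712]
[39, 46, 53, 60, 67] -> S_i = 39 + 7*i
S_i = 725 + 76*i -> [725, 801, 877, 953, 1029]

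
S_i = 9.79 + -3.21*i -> [9.79, 6.58, 3.37, 0.16, -3.05]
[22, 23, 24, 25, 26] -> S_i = 22 + 1*i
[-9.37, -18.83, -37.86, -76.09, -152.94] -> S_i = -9.37*2.01^i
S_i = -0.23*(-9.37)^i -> [-0.23, 2.16, -20.19, 189.21, -1772.91]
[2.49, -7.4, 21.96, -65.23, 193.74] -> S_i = 2.49*(-2.97)^i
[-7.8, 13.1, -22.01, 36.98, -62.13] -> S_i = -7.80*(-1.68)^i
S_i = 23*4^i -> [23, 92, 368, 1472, 5888]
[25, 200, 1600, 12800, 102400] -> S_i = 25*8^i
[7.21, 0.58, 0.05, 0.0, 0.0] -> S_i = 7.21*0.08^i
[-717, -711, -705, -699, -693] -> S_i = -717 + 6*i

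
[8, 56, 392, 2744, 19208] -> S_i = 8*7^i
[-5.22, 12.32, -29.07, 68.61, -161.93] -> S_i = -5.22*(-2.36)^i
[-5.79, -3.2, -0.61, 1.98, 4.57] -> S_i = -5.79 + 2.59*i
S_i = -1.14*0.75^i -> [-1.14, -0.86, -0.64, -0.48, -0.36]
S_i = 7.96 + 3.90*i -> [7.96, 11.86, 15.76, 19.66, 23.56]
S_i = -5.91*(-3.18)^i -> [-5.91, 18.79, -59.76, 190.05, -604.36]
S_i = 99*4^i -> [99, 396, 1584, 6336, 25344]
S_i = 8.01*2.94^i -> [8.01, 23.55, 69.24, 203.55, 598.44]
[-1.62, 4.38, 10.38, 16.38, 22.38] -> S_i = -1.62 + 6.00*i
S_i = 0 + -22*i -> [0, -22, -44, -66, -88]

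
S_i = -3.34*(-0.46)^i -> [-3.34, 1.54, -0.71, 0.33, -0.15]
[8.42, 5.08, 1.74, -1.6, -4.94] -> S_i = 8.42 + -3.34*i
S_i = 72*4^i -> [72, 288, 1152, 4608, 18432]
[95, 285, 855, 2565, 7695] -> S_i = 95*3^i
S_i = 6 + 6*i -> [6, 12, 18, 24, 30]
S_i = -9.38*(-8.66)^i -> [-9.38, 81.23, -703.46, 6091.95, -52756.31]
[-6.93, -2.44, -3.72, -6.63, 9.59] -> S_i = Random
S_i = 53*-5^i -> [53, -265, 1325, -6625, 33125]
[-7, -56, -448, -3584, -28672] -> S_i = -7*8^i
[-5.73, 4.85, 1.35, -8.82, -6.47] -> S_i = Random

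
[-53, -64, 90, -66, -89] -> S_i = Random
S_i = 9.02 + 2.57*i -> [9.02, 11.59, 14.16, 16.73, 19.3]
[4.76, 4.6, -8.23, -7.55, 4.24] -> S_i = Random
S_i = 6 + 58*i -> [6, 64, 122, 180, 238]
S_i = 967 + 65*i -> [967, 1032, 1097, 1162, 1227]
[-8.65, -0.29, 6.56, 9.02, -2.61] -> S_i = Random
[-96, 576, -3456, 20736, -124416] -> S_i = -96*-6^i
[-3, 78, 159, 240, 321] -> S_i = -3 + 81*i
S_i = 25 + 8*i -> [25, 33, 41, 49, 57]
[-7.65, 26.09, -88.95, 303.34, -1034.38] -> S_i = -7.65*(-3.41)^i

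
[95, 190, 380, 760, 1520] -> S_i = 95*2^i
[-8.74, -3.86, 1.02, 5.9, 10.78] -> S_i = -8.74 + 4.88*i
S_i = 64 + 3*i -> [64, 67, 70, 73, 76]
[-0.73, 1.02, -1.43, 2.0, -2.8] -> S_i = -0.73*(-1.40)^i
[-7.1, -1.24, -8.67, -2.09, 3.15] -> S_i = Random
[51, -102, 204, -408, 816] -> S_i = 51*-2^i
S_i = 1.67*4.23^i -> [1.67, 7.06, 29.88, 126.4, 534.66]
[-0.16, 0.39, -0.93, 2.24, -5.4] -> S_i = -0.16*(-2.41)^i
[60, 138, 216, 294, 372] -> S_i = 60 + 78*i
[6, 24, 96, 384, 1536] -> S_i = 6*4^i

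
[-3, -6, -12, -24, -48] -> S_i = -3*2^i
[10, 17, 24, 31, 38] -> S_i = 10 + 7*i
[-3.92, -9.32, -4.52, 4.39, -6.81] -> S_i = Random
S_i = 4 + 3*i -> [4, 7, 10, 13, 16]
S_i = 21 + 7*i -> [21, 28, 35, 42, 49]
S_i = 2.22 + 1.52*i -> [2.22, 3.74, 5.26, 6.78, 8.3]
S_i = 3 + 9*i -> [3, 12, 21, 30, 39]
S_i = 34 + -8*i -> [34, 26, 18, 10, 2]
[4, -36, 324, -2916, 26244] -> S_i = 4*-9^i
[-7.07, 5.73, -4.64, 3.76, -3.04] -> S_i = -7.07*(-0.81)^i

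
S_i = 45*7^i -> [45, 315, 2205, 15435, 108045]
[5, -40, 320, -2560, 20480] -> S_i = 5*-8^i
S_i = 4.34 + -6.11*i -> [4.34, -1.77, -7.88, -13.99, -20.1]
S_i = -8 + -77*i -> [-8, -85, -162, -239, -316]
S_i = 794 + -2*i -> [794, 792, 790, 788, 786]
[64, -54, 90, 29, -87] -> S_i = Random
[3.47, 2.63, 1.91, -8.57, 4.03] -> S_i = Random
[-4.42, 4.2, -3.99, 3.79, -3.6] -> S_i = -4.42*(-0.95)^i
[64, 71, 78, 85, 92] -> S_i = 64 + 7*i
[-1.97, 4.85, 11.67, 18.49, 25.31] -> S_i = -1.97 + 6.82*i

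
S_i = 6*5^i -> [6, 30, 150, 750, 3750]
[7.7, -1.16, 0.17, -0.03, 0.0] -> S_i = 7.70*(-0.15)^i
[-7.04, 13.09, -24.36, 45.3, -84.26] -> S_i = -7.04*(-1.86)^i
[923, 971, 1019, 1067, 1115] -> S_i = 923 + 48*i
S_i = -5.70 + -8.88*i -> [-5.7, -14.58, -23.46, -32.34, -41.22]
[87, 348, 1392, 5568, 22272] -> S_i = 87*4^i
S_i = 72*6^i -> [72, 432, 2592, 15552, 93312]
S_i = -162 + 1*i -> [-162, -161, -160, -159, -158]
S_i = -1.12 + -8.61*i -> [-1.12, -9.73, -18.34, -26.95, -35.56]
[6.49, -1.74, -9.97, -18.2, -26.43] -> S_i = 6.49 + -8.23*i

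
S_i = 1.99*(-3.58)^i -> [1.99, -7.12, 25.5, -91.31, 326.88]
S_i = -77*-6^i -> [-77, 462, -2772, 16632, -99792]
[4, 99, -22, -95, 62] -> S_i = Random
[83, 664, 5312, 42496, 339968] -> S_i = 83*8^i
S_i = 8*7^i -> [8, 56, 392, 2744, 19208]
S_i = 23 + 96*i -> [23, 119, 215, 311, 407]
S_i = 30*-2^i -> [30, -60, 120, -240, 480]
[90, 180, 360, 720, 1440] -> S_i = 90*2^i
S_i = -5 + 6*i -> [-5, 1, 7, 13, 19]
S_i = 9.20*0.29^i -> [9.2, 2.67, 0.77, 0.22, 0.07]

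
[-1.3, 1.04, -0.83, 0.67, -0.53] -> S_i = -1.30*(-0.80)^i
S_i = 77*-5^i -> [77, -385, 1925, -9625, 48125]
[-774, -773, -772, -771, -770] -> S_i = -774 + 1*i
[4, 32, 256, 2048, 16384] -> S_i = 4*8^i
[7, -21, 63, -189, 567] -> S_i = 7*-3^i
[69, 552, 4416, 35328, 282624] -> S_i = 69*8^i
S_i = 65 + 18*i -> [65, 83, 101, 119, 137]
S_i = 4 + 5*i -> [4, 9, 14, 19, 24]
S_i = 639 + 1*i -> [639, 640, 641, 642, 643]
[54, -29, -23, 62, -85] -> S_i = Random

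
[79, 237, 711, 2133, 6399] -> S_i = 79*3^i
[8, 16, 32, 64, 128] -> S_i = 8*2^i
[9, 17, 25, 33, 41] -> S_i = 9 + 8*i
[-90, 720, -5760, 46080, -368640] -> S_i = -90*-8^i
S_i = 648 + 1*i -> [648, 649, 650, 651, 652]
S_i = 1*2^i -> [1, 2, 4, 8, 16]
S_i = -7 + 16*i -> [-7, 9, 25, 41, 57]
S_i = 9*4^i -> [9, 36, 144, 576, 2304]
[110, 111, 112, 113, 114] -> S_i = 110 + 1*i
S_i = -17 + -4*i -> [-17, -21, -25, -29, -33]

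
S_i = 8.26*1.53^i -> [8.26, 12.64, 19.34, 29.58, 45.26]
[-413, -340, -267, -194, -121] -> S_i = -413 + 73*i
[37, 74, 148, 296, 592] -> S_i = 37*2^i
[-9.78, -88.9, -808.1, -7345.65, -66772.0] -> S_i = -9.78*9.09^i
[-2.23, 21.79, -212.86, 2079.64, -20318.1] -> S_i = -2.23*(-9.77)^i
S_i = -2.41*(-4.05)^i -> [-2.41, 9.76, -39.53, 160.1, -648.39]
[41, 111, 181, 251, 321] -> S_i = 41 + 70*i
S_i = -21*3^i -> [-21, -63, -189, -567, -1701]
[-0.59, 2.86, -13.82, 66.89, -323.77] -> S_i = -0.59*(-4.84)^i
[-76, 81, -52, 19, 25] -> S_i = Random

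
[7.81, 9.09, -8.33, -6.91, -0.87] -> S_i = Random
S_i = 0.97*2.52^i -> [0.97, 2.44, 6.16, 15.52, 39.12]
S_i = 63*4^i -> [63, 252, 1008, 4032, 16128]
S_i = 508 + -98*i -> [508, 410, 312, 214, 116]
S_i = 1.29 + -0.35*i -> [1.29, 0.94, 0.59, 0.24, -0.11]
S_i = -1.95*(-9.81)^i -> [-1.95, 19.13, -187.66, 1840.95, -18059.7]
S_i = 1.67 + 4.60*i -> [1.67, 6.27, 10.87, 15.47, 20.07]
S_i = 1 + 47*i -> [1, 48, 95, 142, 189]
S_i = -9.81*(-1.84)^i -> [-9.81, 18.05, -33.21, 61.11, -112.45]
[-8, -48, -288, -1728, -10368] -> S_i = -8*6^i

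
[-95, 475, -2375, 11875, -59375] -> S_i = -95*-5^i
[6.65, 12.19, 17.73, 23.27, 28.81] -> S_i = 6.65 + 5.54*i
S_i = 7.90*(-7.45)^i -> [7.9, -58.86, 438.47, -3266.6, 24336.17]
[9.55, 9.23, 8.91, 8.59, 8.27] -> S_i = 9.55 + -0.32*i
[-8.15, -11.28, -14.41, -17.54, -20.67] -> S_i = -8.15 + -3.13*i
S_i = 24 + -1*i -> [24, 23, 22, 21, 20]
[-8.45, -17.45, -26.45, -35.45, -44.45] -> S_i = -8.45 + -9.00*i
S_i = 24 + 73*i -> [24, 97, 170, 243, 316]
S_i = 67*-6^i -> [67, -402, 2412, -14472, 86832]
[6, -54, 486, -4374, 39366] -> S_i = 6*-9^i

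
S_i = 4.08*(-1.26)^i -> [4.08, -5.14, 6.48, -8.16, 10.28]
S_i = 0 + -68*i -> [0, -68, -136, -204, -272]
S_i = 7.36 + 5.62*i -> [7.36, 12.98, 18.6, 24.22, 29.84]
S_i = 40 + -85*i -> [40, -45, -130, -215, -300]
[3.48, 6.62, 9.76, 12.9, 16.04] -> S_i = 3.48 + 3.14*i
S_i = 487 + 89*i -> [487, 576, 665, 754, 843]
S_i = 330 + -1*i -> [330, 329, 328, 327, 326]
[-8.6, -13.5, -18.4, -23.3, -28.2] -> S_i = -8.60 + -4.90*i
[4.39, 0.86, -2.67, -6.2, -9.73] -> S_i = 4.39 + -3.53*i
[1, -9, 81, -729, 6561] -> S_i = 1*-9^i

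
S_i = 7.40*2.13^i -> [7.4, 15.76, 33.57, 71.51, 152.32]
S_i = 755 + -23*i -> [755, 732, 709, 686, 663]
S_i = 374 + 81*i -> [374, 455, 536, 617, 698]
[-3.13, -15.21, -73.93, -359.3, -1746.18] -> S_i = -3.13*4.86^i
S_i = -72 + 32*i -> [-72, -40, -8, 24, 56]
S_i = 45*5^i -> [45, 225, 1125, 5625, 28125]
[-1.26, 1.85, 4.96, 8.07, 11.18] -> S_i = -1.26 + 3.11*i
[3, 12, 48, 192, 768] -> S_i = 3*4^i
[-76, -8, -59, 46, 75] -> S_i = Random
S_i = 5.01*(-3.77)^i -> [5.01, -18.89, 71.21, -268.45, 1012.05]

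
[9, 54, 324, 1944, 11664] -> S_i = 9*6^i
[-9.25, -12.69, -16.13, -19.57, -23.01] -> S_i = -9.25 + -3.44*i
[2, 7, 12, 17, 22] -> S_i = 2 + 5*i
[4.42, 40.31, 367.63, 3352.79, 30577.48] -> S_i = 4.42*9.12^i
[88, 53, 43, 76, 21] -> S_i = Random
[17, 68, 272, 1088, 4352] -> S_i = 17*4^i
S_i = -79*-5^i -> [-79, 395, -1975, 9875, -49375]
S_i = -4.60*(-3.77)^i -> [-4.6, 17.34, -65.38, 246.48, -929.23]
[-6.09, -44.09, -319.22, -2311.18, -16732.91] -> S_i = -6.09*7.24^i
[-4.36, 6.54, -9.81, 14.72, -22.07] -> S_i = -4.36*(-1.50)^i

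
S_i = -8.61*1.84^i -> [-8.61, -15.84, -29.15, -53.64, -98.69]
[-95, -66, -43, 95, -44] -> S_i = Random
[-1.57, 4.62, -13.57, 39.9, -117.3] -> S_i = -1.57*(-2.94)^i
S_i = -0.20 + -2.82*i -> [-0.2, -3.02, -5.84, -8.66, -11.48]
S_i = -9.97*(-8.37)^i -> [-9.97, 83.45, -698.47, 5846.17, -48932.45]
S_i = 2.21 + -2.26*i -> [2.21, -0.05, -2.31, -4.57, -6.83]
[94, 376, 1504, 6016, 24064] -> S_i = 94*4^i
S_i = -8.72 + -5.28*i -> [-8.72, -14.0, -19.28, -24.56, -29.84]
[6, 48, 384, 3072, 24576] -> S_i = 6*8^i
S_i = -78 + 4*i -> [-78, -74, -70, -66, -62]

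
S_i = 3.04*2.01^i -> [3.04, 6.11, 12.28, 24.69, 49.62]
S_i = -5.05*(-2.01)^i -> [-5.05, 10.15, -20.4, 41.01, -82.43]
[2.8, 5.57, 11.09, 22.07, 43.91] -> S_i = 2.80*1.99^i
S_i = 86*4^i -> [86, 344, 1376, 5504, 22016]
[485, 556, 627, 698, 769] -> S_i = 485 + 71*i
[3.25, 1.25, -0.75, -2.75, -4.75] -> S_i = 3.25 + -2.00*i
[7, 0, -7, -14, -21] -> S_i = 7 + -7*i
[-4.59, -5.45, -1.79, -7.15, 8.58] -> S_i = Random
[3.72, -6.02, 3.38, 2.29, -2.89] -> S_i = Random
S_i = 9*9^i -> [9, 81, 729, 6561, 59049]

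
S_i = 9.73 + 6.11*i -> [9.73, 15.84, 21.95, 28.06, 34.17]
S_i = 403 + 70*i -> [403, 473, 543, 613, 683]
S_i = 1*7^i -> [1, 7, 49, 343, 2401]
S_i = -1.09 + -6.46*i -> [-1.09, -7.55, -14.01, -20.47, -26.93]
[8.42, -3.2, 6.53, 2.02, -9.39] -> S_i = Random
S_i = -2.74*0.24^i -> [-2.74, -0.66, -0.16, -0.04, -0.01]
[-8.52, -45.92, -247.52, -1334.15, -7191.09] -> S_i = -8.52*5.39^i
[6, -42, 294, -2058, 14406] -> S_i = 6*-7^i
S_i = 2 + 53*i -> [2, 55, 108, 161, 214]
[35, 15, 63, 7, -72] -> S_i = Random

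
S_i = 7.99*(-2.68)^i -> [7.99, -21.41, 57.39, -153.8, 412.18]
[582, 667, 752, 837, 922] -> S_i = 582 + 85*i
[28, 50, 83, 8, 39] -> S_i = Random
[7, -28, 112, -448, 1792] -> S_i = 7*-4^i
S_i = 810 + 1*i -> [810, 811, 812, 813, 814]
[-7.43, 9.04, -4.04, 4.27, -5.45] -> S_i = Random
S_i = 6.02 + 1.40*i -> [6.02, 7.42, 8.82, 10.22, 11.62]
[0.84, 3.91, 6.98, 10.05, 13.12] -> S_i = 0.84 + 3.07*i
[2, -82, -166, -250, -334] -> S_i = 2 + -84*i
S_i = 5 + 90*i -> [5, 95, 185, 275, 365]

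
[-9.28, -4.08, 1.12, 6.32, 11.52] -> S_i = -9.28 + 5.20*i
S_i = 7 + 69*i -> [7, 76, 145, 214, 283]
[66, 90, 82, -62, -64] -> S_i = Random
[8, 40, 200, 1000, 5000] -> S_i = 8*5^i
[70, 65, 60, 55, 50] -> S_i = 70 + -5*i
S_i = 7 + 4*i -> [7, 11, 15, 19, 23]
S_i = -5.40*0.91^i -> [-5.4, -4.91, -4.47, -4.07, -3.7]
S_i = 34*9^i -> [34, 306, 2754, 24786, 223074]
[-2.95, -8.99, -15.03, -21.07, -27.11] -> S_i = -2.95 + -6.04*i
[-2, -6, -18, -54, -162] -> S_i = -2*3^i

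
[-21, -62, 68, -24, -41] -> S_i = Random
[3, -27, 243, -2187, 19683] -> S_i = 3*-9^i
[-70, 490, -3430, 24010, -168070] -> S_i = -70*-7^i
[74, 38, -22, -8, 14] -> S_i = Random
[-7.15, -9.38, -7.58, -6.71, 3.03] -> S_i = Random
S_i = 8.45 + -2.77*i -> [8.45, 5.68, 2.91, 0.14, -2.63]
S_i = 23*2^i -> [23, 46, 92, 184, 368]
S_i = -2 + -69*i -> [-2, -71, -140, -209, -278]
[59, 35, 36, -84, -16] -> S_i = Random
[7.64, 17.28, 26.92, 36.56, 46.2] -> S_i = 7.64 + 9.64*i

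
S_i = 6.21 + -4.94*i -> [6.21, 1.27, -3.67, -8.61, -13.55]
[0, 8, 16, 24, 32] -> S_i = 0 + 8*i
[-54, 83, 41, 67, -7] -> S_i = Random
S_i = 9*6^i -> [9, 54, 324, 1944, 11664]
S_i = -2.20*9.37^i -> [-2.2, -20.61, -193.15, -1809.85, -16958.25]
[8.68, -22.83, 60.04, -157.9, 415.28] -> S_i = 8.68*(-2.63)^i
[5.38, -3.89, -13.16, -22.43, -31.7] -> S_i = 5.38 + -9.27*i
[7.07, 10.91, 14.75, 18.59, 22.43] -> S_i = 7.07 + 3.84*i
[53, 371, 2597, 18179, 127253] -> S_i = 53*7^i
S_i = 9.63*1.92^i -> [9.63, 18.49, 35.5, 68.16, 130.87]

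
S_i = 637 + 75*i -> [637, 712, 787, 862, 937]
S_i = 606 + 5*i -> [606, 611, 616, 621, 626]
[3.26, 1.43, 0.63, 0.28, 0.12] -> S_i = 3.26*0.44^i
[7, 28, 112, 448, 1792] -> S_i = 7*4^i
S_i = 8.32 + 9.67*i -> [8.32, 17.99, 27.66, 37.33, 47.0]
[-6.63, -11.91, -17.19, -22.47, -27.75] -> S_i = -6.63 + -5.28*i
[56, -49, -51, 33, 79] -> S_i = Random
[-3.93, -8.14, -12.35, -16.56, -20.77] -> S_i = -3.93 + -4.21*i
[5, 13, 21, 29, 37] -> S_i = 5 + 8*i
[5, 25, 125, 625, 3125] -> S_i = 5*5^i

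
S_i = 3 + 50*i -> [3, 53, 103, 153, 203]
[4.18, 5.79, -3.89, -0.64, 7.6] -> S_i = Random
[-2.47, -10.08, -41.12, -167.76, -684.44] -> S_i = -2.47*4.08^i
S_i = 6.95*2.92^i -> [6.95, 20.29, 59.26, 173.03, 505.26]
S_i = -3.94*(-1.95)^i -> [-3.94, 7.68, -14.98, 29.21, -56.97]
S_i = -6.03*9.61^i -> [-6.03, -57.95, -556.88, -5351.65, -51429.33]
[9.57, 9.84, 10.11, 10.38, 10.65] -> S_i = 9.57 + 0.27*i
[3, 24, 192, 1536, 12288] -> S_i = 3*8^i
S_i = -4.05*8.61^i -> [-4.05, -34.87, -300.24, -2585.02, -22257.05]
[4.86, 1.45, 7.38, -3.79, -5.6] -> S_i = Random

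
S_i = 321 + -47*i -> [321, 274, 227, 180, 133]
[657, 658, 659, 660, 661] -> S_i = 657 + 1*i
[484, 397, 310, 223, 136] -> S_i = 484 + -87*i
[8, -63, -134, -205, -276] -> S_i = 8 + -71*i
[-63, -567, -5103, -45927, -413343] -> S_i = -63*9^i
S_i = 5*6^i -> [5, 30, 180, 1080, 6480]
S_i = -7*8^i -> [-7, -56, -448, -3584, -28672]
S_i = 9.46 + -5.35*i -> [9.46, 4.11, -1.24, -6.59, -11.94]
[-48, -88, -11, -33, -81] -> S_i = Random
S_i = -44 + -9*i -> [-44, -53, -62, -71, -80]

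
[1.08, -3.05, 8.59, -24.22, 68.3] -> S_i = 1.08*(-2.82)^i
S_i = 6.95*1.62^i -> [6.95, 11.26, 18.24, 29.55, 47.87]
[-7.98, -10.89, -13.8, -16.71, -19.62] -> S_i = -7.98 + -2.91*i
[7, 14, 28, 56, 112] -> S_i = 7*2^i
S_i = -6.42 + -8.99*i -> [-6.42, -15.41, -24.4, -33.39, -42.38]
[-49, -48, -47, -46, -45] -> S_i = -49 + 1*i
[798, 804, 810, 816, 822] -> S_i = 798 + 6*i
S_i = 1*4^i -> [1, 4, 16, 64, 256]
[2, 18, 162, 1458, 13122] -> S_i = 2*9^i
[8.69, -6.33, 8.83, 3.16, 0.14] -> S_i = Random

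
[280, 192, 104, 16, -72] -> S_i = 280 + -88*i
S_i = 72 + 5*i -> [72, 77, 82, 87, 92]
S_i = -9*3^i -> [-9, -27, -81, -243, -729]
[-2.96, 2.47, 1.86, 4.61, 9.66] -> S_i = Random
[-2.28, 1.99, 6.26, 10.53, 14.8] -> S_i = -2.28 + 4.27*i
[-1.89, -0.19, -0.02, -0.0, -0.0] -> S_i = -1.89*0.10^i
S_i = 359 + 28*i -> [359, 387, 415, 443, 471]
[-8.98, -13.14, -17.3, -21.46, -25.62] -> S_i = -8.98 + -4.16*i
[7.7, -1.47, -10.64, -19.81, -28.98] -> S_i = 7.70 + -9.17*i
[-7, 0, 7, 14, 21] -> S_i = -7 + 7*i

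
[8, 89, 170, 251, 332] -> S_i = 8 + 81*i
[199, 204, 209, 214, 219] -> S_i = 199 + 5*i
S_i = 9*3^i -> [9, 27, 81, 243, 729]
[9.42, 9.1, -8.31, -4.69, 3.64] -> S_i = Random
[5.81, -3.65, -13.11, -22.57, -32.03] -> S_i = 5.81 + -9.46*i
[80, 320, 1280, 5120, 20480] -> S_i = 80*4^i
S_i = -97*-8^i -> [-97, 776, -6208, 49664, -397312]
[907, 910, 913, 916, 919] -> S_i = 907 + 3*i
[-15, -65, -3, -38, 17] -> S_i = Random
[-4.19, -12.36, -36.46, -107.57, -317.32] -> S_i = -4.19*2.95^i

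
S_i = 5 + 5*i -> [5, 10, 15, 20, 25]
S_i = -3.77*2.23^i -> [-3.77, -8.41, -18.75, -41.81, -93.23]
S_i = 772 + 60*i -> [772, 832, 892, 952, 1012]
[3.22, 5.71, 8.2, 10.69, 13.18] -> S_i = 3.22 + 2.49*i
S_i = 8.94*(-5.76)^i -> [8.94, -51.49, 296.61, -1708.46, 9840.73]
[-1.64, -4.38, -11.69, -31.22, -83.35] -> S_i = -1.64*2.67^i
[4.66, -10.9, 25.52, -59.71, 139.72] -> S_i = 4.66*(-2.34)^i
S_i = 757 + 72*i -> [757, 829, 901, 973, 1045]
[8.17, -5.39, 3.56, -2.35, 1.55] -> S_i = 8.17*(-0.66)^i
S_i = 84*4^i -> [84, 336, 1344, 5376, 21504]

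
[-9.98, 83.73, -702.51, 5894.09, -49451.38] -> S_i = -9.98*(-8.39)^i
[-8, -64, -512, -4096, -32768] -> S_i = -8*8^i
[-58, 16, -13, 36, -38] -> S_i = Random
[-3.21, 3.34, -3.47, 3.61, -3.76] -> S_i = -3.21*(-1.04)^i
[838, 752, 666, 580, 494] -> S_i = 838 + -86*i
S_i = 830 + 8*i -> [830, 838, 846, 854, 862]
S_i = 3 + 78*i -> [3, 81, 159, 237, 315]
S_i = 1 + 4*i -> [1, 5, 9, 13, 17]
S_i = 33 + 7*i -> [33, 40, 47, 54, 61]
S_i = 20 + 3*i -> [20, 23, 26, 29, 32]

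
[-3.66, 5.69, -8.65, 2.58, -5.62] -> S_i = Random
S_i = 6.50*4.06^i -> [6.5, 26.39, 107.14, 435.0, 1766.11]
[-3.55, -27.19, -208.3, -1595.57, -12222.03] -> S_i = -3.55*7.66^i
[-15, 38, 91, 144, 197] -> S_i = -15 + 53*i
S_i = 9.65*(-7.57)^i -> [9.65, -73.05, 552.99, -4186.15, 31689.17]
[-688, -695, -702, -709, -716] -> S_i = -688 + -7*i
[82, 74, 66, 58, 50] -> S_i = 82 + -8*i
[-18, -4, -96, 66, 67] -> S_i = Random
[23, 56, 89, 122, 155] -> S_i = 23 + 33*i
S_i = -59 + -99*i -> [-59, -158, -257, -356, -455]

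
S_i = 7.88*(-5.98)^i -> [7.88, -47.12, 281.79, -1685.12, 10076.99]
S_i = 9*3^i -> [9, 27, 81, 243, 729]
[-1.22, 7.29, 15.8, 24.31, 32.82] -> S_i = -1.22 + 8.51*i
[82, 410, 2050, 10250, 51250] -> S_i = 82*5^i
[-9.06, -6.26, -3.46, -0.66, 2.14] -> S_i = -9.06 + 2.80*i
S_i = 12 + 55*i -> [12, 67, 122, 177, 232]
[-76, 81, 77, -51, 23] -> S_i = Random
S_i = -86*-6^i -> [-86, 516, -3096, 18576, -111456]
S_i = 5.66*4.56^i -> [5.66, 25.81, 117.69, 536.67, 2447.24]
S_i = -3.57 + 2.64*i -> [-3.57, -0.93, 1.71, 4.35, 6.99]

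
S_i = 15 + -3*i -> [15, 12, 9, 6, 3]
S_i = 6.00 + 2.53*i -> [6.0, 8.53, 11.06, 13.59, 16.12]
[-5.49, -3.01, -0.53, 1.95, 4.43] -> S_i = -5.49 + 2.48*i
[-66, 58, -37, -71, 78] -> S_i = Random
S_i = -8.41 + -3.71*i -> [-8.41, -12.12, -15.83, -19.54, -23.25]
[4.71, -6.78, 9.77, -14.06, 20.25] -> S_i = 4.71*(-1.44)^i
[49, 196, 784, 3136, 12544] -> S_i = 49*4^i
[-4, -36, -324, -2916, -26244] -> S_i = -4*9^i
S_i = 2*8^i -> [2, 16, 128, 1024, 8192]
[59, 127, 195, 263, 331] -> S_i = 59 + 68*i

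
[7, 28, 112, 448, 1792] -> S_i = 7*4^i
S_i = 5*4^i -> [5, 20, 80, 320, 1280]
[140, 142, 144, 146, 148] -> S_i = 140 + 2*i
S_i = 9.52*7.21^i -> [9.52, 68.64, 494.89, 3568.15, 25726.34]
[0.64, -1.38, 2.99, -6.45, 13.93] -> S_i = 0.64*(-2.16)^i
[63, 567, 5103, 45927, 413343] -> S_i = 63*9^i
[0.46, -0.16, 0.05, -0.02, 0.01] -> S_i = 0.46*(-0.34)^i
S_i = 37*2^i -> [37, 74, 148, 296, 592]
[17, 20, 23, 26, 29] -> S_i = 17 + 3*i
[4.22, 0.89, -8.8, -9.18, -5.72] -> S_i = Random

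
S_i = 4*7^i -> [4, 28, 196, 1372, 9604]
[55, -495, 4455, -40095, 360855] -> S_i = 55*-9^i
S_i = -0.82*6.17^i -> [-0.82, -5.06, -31.22, -192.61, -1188.38]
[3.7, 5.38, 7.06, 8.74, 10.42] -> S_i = 3.70 + 1.68*i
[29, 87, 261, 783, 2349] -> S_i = 29*3^i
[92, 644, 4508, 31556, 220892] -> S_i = 92*7^i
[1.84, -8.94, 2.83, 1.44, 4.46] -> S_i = Random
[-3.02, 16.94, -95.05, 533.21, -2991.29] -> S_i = -3.02*(-5.61)^i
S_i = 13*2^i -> [13, 26, 52, 104, 208]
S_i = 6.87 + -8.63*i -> [6.87, -1.76, -10.39, -19.02, -27.65]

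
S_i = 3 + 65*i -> [3, 68, 133, 198, 263]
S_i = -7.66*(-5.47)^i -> [-7.66, 41.9, -229.19, 1253.69, -6857.69]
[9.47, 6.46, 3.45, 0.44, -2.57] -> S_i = 9.47 + -3.01*i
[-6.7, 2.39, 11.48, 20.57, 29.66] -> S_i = -6.70 + 9.09*i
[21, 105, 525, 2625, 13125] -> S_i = 21*5^i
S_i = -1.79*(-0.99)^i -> [-1.79, 1.77, -1.75, 1.74, -1.72]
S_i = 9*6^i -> [9, 54, 324, 1944, 11664]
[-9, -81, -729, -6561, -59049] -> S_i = -9*9^i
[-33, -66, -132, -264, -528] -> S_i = -33*2^i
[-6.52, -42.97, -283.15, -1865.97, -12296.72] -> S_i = -6.52*6.59^i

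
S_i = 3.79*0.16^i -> [3.79, 0.61, 0.1, 0.02, 0.0]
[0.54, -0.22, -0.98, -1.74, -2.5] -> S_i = 0.54 + -0.76*i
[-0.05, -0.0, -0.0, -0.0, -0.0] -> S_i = -0.05*0.07^i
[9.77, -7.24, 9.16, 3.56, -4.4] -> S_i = Random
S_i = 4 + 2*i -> [4, 6, 8, 10, 12]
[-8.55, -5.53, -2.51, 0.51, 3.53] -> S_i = -8.55 + 3.02*i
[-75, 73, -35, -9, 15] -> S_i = Random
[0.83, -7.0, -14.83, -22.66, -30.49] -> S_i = 0.83 + -7.83*i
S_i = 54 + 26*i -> [54, 80, 106, 132, 158]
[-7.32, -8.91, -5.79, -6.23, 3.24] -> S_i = Random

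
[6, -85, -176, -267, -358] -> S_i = 6 + -91*i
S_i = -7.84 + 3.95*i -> [-7.84, -3.89, 0.06, 4.01, 7.96]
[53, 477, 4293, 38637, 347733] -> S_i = 53*9^i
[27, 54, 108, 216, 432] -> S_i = 27*2^i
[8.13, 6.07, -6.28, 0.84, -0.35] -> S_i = Random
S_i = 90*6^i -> [90, 540, 3240, 19440, 116640]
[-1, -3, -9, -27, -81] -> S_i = -1*3^i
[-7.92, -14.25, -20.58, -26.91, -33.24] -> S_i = -7.92 + -6.33*i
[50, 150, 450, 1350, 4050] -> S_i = 50*3^i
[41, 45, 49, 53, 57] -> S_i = 41 + 4*i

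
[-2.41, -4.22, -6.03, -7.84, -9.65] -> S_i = -2.41 + -1.81*i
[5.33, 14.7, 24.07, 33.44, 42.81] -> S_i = 5.33 + 9.37*i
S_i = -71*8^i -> [-71, -568, -4544, -36352, -290816]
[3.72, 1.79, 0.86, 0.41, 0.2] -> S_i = 3.72*0.48^i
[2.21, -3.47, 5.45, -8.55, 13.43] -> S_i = 2.21*(-1.57)^i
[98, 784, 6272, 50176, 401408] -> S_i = 98*8^i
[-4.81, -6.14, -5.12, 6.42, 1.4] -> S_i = Random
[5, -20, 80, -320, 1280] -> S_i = 5*-4^i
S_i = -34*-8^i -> [-34, 272, -2176, 17408, -139264]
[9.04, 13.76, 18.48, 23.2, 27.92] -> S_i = 9.04 + 4.72*i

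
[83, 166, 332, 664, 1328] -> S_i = 83*2^i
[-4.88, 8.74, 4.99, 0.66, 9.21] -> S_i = Random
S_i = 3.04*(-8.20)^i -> [3.04, -24.93, 204.41, -1676.16, 13744.5]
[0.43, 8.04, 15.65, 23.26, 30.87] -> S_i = 0.43 + 7.61*i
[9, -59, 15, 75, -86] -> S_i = Random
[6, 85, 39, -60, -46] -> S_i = Random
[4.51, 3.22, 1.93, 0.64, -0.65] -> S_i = 4.51 + -1.29*i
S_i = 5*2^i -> [5, 10, 20, 40, 80]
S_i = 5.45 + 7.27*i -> [5.45, 12.72, 19.99, 27.26, 34.53]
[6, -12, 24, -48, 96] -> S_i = 6*-2^i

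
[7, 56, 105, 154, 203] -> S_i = 7 + 49*i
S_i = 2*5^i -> [2, 10, 50, 250, 1250]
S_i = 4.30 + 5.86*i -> [4.3, 10.16, 16.02, 21.88, 27.74]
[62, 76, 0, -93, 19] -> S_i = Random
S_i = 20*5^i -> [20, 100, 500, 2500, 12500]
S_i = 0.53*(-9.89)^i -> [0.53, -5.24, 51.84, -512.7, 5070.62]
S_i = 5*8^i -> [5, 40, 320, 2560, 20480]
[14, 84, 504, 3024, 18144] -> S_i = 14*6^i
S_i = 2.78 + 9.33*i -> [2.78, 12.11, 21.44, 30.77, 40.1]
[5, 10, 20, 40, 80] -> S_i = 5*2^i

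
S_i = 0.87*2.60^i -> [0.87, 2.26, 5.88, 15.29, 39.76]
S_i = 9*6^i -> [9, 54, 324, 1944, 11664]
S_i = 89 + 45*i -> [89, 134, 179, 224, 269]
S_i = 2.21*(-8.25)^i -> [2.21, -18.23, 150.42, -1240.95, 10237.83]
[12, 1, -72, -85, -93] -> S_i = Random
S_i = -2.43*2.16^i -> [-2.43, -5.25, -11.34, -24.49, -52.9]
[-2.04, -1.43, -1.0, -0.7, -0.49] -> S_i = -2.04*0.70^i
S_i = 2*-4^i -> [2, -8, 32, -128, 512]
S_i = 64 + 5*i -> [64, 69, 74, 79, 84]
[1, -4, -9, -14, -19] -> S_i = 1 + -5*i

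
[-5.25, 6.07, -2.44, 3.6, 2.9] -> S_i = Random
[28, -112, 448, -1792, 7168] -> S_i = 28*-4^i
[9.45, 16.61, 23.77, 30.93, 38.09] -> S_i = 9.45 + 7.16*i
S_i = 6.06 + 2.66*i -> [6.06, 8.72, 11.38, 14.04, 16.7]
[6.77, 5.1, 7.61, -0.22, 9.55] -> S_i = Random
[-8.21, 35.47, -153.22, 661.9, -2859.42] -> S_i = -8.21*(-4.32)^i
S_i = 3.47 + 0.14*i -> [3.47, 3.61, 3.75, 3.89, 4.03]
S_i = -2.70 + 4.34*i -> [-2.7, 1.64, 5.98, 10.32, 14.66]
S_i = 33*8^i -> [33, 264, 2112, 16896, 135168]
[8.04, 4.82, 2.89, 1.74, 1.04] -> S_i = 8.04*0.60^i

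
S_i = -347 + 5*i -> [-347, -342, -337, -332, -327]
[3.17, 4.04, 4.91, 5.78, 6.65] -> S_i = 3.17 + 0.87*i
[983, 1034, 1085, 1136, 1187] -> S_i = 983 + 51*i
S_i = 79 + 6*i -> [79, 85, 91, 97, 103]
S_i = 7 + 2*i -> [7, 9, 11, 13, 15]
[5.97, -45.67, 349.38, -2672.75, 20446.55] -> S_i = 5.97*(-7.65)^i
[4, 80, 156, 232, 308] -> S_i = 4 + 76*i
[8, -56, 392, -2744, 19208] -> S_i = 8*-7^i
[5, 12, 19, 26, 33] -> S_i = 5 + 7*i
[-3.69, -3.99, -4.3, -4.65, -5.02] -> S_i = -3.69*1.08^i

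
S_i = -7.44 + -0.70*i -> [-7.44, -8.14, -8.84, -9.54, -10.24]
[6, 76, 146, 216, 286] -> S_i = 6 + 70*i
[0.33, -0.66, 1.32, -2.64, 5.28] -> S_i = 0.33*(-2.00)^i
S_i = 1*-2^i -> [1, -2, 4, -8, 16]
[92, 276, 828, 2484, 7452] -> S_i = 92*3^i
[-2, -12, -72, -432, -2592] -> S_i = -2*6^i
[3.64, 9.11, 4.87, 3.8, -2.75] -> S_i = Random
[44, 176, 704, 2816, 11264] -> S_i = 44*4^i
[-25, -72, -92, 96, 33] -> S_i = Random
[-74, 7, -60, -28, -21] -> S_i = Random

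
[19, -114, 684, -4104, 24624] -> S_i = 19*-6^i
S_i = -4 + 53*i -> [-4, 49, 102, 155, 208]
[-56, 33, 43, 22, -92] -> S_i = Random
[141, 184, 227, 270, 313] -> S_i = 141 + 43*i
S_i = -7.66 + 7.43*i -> [-7.66, -0.23, 7.2, 14.63, 22.06]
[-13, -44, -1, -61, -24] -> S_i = Random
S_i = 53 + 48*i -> [53, 101, 149, 197, 245]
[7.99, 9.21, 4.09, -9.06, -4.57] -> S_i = Random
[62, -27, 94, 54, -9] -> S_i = Random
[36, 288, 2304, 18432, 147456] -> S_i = 36*8^i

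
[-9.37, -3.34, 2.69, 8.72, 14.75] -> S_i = -9.37 + 6.03*i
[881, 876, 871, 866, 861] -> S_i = 881 + -5*i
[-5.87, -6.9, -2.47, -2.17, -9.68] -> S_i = Random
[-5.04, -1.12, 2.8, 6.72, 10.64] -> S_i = -5.04 + 3.92*i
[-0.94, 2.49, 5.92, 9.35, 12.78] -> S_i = -0.94 + 3.43*i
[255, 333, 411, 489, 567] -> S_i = 255 + 78*i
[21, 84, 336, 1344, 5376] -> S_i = 21*4^i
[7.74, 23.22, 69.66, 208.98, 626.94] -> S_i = 7.74*3.00^i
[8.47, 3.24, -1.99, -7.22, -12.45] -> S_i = 8.47 + -5.23*i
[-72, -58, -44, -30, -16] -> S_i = -72 + 14*i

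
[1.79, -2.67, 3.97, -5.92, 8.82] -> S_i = 1.79*(-1.49)^i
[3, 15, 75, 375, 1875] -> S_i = 3*5^i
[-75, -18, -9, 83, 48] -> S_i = Random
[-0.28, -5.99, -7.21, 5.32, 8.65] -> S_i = Random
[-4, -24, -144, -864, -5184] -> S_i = -4*6^i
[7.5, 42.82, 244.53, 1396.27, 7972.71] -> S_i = 7.50*5.71^i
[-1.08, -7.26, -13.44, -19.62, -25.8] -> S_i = -1.08 + -6.18*i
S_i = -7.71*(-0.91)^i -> [-7.71, 7.02, -6.38, 5.81, -5.29]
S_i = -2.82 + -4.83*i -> [-2.82, -7.65, -12.48, -17.31, -22.14]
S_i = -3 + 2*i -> [-3, -1, 1, 3, 5]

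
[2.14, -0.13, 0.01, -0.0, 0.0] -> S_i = 2.14*(-0.06)^i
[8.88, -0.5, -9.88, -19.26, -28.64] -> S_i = 8.88 + -9.38*i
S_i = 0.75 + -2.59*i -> [0.75, -1.84, -4.43, -7.02, -9.61]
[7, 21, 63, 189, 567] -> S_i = 7*3^i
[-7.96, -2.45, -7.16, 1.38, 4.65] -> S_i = Random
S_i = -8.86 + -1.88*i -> [-8.86, -10.74, -12.62, -14.5, -16.38]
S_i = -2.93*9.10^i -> [-2.93, -26.66, -242.63, -2207.96, -20092.46]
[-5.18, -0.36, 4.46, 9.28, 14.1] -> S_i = -5.18 + 4.82*i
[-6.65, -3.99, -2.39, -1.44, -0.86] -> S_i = -6.65*0.60^i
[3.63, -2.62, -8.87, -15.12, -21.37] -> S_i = 3.63 + -6.25*i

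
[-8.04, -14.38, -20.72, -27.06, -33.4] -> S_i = -8.04 + -6.34*i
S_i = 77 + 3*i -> [77, 80, 83, 86, 89]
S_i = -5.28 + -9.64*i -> [-5.28, -14.92, -24.56, -34.2, -43.84]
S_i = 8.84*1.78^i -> [8.84, 15.74, 28.01, 49.86, 88.74]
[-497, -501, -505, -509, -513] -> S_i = -497 + -4*i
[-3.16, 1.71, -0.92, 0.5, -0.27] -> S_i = -3.16*(-0.54)^i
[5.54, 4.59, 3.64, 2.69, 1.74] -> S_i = 5.54 + -0.95*i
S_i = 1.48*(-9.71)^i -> [1.48, -14.37, 139.54, -1354.94, 13156.45]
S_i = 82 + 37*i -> [82, 119, 156, 193, 230]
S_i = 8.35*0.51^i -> [8.35, 4.26, 2.17, 1.11, 0.56]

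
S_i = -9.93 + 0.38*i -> [-9.93, -9.55, -9.17, -8.79, -8.41]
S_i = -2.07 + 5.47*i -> [-2.07, 3.4, 8.87, 14.34, 19.81]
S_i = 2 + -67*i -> [2, -65, -132, -199, -266]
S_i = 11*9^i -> [11, 99, 891, 8019, 72171]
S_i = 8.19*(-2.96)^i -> [8.19, -24.24, 71.76, -212.4, 628.71]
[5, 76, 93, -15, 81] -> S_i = Random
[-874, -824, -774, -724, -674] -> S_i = -874 + 50*i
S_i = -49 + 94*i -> [-49, 45, 139, 233, 327]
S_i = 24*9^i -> [24, 216, 1944, 17496, 157464]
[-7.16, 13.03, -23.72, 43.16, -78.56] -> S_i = -7.16*(-1.82)^i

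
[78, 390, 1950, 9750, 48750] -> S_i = 78*5^i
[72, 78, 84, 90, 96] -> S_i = 72 + 6*i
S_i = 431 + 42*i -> [431, 473, 515, 557, 599]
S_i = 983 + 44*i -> [983, 1027, 1071, 1115, 1159]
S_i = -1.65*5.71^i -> [-1.65, -9.42, -53.8, -307.18, -1754.0]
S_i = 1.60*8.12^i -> [1.6, 12.99, 105.5, 856.62, 6955.75]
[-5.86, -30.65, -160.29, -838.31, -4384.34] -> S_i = -5.86*5.23^i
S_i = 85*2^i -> [85, 170, 340, 680, 1360]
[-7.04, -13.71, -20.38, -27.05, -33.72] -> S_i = -7.04 + -6.67*i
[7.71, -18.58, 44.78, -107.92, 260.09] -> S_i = 7.71*(-2.41)^i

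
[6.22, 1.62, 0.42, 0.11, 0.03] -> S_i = 6.22*0.26^i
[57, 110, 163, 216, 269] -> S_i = 57 + 53*i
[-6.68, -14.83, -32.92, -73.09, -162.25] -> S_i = -6.68*2.22^i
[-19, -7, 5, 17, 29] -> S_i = -19 + 12*i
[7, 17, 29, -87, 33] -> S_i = Random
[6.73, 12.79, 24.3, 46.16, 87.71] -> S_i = 6.73*1.90^i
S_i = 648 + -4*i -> [648, 644, 640, 636, 632]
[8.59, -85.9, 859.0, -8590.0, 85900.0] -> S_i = 8.59*(-10.00)^i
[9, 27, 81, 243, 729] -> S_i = 9*3^i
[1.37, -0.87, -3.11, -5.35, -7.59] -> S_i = 1.37 + -2.24*i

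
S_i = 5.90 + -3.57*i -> [5.9, 2.33, -1.24, -4.81, -8.38]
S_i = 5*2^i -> [5, 10, 20, 40, 80]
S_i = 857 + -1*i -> [857, 856, 855, 854, 853]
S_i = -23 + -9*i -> [-23, -32, -41, -50, -59]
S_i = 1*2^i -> [1, 2, 4, 8, 16]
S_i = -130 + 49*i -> [-130, -81, -32, 17, 66]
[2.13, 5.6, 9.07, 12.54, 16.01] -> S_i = 2.13 + 3.47*i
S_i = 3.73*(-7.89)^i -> [3.73, -29.43, 232.2, -1832.06, 14454.96]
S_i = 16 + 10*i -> [16, 26, 36, 46, 56]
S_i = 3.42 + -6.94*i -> [3.42, -3.52, -10.46, -17.4, -24.34]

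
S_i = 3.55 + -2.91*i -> [3.55, 0.64, -2.27, -5.18, -8.09]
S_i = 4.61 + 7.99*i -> [4.61, 12.6, 20.59, 28.58, 36.57]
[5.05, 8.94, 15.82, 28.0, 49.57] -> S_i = 5.05*1.77^i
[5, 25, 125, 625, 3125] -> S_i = 5*5^i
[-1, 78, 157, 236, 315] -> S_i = -1 + 79*i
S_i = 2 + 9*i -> [2, 11, 20, 29, 38]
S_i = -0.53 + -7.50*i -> [-0.53, -8.03, -15.53, -23.03, -30.53]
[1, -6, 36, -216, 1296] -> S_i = 1*-6^i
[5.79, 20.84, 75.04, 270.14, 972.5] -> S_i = 5.79*3.60^i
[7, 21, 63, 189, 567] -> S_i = 7*3^i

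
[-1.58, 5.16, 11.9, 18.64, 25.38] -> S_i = -1.58 + 6.74*i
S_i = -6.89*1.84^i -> [-6.89, -12.68, -23.33, -42.92, -78.98]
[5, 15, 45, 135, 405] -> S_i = 5*3^i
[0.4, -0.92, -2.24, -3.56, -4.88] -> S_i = 0.40 + -1.32*i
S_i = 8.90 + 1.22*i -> [8.9, 10.12, 11.34, 12.56, 13.78]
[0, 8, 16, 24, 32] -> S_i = 0 + 8*i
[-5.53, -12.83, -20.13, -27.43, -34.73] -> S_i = -5.53 + -7.30*i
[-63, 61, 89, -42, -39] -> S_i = Random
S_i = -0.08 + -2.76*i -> [-0.08, -2.84, -5.6, -8.36, -11.12]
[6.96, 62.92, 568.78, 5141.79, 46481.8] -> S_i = 6.96*9.04^i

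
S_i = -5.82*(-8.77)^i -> [-5.82, 51.04, -447.63, 3925.74, -34428.76]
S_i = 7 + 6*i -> [7, 13, 19, 25, 31]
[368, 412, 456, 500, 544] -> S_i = 368 + 44*i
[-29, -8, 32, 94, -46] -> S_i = Random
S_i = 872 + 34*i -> [872, 906, 940, 974, 1008]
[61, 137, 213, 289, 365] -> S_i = 61 + 76*i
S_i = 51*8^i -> [51, 408, 3264, 26112, 208896]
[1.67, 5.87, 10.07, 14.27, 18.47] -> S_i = 1.67 + 4.20*i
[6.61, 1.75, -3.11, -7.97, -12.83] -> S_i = 6.61 + -4.86*i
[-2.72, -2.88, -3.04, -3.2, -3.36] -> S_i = -2.72 + -0.16*i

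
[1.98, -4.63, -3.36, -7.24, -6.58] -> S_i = Random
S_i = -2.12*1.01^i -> [-2.12, -2.14, -2.16, -2.18, -2.21]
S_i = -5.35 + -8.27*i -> [-5.35, -13.62, -21.89, -30.16, -38.43]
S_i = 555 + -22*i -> [555, 533, 511, 489, 467]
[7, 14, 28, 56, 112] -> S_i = 7*2^i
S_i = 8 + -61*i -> [8, -53, -114, -175, -236]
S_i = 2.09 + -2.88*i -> [2.09, -0.79, -3.67, -6.55, -9.43]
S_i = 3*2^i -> [3, 6, 12, 24, 48]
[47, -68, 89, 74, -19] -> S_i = Random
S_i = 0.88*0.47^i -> [0.88, 0.41, 0.19, 0.09, 0.04]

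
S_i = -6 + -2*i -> [-6, -8, -10, -12, -14]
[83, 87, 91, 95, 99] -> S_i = 83 + 4*i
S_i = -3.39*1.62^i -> [-3.39, -5.49, -8.9, -14.41, -23.35]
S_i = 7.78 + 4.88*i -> [7.78, 12.66, 17.54, 22.42, 27.3]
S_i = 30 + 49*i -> [30, 79, 128, 177, 226]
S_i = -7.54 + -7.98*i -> [-7.54, -15.52, -23.5, -31.48, -39.46]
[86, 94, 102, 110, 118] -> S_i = 86 + 8*i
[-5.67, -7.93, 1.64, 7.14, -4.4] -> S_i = Random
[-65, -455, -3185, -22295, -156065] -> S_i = -65*7^i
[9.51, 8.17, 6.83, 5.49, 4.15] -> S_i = 9.51 + -1.34*i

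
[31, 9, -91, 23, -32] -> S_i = Random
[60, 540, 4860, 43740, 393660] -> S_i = 60*9^i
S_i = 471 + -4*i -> [471, 467, 463, 459, 455]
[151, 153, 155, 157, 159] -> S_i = 151 + 2*i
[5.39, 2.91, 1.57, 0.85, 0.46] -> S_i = 5.39*0.54^i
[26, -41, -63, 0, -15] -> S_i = Random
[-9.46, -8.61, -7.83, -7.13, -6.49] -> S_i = -9.46*0.91^i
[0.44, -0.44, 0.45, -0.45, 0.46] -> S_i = 0.44*(-1.01)^i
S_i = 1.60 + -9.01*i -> [1.6, -7.41, -16.42, -25.43, -34.44]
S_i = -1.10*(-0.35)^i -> [-1.1, 0.38, -0.13, 0.05, -0.02]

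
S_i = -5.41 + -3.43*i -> [-5.41, -8.84, -12.27, -15.7, -19.13]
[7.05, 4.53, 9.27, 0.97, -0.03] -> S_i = Random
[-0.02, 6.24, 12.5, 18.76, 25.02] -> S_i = -0.02 + 6.26*i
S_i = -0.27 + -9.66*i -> [-0.27, -9.93, -19.59, -29.25, -38.91]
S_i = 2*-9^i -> [2, -18, 162, -1458, 13122]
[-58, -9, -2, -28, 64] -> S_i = Random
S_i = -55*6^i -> [-55, -330, -1980, -11880, -71280]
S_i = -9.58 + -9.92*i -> [-9.58, -19.5, -29.42, -39.34, -49.26]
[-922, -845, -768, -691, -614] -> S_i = -922 + 77*i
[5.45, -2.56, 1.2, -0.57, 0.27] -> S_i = 5.45*(-0.47)^i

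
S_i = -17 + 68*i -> [-17, 51, 119, 187, 255]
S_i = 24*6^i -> [24, 144, 864, 5184, 31104]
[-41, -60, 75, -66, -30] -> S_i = Random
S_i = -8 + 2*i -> [-8, -6, -4, -2, 0]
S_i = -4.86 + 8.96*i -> [-4.86, 4.1, 13.06, 22.02, 30.98]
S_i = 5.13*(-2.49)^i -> [5.13, -12.77, 31.81, -79.2, 197.2]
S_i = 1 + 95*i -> [1, 96, 191, 286, 381]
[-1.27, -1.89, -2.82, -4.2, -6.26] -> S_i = -1.27*1.49^i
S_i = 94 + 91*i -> [94, 185, 276, 367, 458]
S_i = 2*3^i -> [2, 6, 18, 54, 162]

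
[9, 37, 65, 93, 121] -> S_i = 9 + 28*i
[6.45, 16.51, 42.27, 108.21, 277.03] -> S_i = 6.45*2.56^i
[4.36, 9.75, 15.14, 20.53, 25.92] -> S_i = 4.36 + 5.39*i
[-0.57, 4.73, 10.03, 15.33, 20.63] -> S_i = -0.57 + 5.30*i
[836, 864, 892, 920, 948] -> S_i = 836 + 28*i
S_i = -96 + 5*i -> [-96, -91, -86, -81, -76]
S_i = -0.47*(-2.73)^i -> [-0.47, 1.28, -3.5, 9.56, -26.11]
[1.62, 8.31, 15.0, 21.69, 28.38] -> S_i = 1.62 + 6.69*i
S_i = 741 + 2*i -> [741, 743, 745, 747, 749]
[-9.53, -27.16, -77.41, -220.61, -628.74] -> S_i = -9.53*2.85^i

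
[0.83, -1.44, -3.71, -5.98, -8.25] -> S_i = 0.83 + -2.27*i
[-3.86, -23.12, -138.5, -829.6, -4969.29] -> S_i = -3.86*5.99^i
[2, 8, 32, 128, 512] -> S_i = 2*4^i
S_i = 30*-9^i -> [30, -270, 2430, -21870, 196830]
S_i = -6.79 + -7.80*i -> [-6.79, -14.59, -22.39, -30.19, -37.99]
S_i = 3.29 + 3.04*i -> [3.29, 6.33, 9.37, 12.41, 15.45]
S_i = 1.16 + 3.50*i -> [1.16, 4.66, 8.16, 11.66, 15.16]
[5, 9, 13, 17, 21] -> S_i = 5 + 4*i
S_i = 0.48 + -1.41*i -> [0.48, -0.93, -2.34, -3.75, -5.16]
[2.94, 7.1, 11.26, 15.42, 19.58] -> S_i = 2.94 + 4.16*i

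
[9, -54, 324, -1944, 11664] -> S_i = 9*-6^i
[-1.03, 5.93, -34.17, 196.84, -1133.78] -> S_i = -1.03*(-5.76)^i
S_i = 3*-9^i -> [3, -27, 243, -2187, 19683]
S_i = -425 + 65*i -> [-425, -360, -295, -230, -165]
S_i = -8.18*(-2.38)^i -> [-8.18, 19.47, -46.33, 110.28, -262.46]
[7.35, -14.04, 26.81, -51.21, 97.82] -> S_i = 7.35*(-1.91)^i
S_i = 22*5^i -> [22, 110, 550, 2750, 13750]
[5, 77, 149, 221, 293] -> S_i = 5 + 72*i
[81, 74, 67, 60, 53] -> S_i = 81 + -7*i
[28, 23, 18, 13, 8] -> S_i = 28 + -5*i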